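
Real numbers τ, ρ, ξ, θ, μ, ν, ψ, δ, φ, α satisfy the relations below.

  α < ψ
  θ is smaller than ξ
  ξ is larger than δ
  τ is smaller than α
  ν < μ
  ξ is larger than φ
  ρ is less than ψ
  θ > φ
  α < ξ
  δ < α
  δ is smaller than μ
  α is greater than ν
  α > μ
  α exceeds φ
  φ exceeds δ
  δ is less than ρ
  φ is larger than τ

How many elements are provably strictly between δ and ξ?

The relations place δ below ξ. An element lies strictly between them when it is forced above δ and also forced below ξ.
Above δ: {μ, φ, θ, ρ, α, ψ}. Below ξ: {ν, τ, μ, φ, θ, α}.
Intersection: {μ, φ, θ, α} — 4.

4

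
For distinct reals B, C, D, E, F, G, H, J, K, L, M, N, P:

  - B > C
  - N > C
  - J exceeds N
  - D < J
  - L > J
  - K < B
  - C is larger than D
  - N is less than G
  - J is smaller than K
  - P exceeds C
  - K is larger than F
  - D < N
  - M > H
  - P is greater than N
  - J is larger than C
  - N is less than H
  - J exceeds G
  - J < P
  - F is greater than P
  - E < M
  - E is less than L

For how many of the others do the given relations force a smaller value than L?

Directly below L: E, J.
One step further: D, C, N, G (6 so far).
No other element is forced below L by the given relations, so the count is 6.

6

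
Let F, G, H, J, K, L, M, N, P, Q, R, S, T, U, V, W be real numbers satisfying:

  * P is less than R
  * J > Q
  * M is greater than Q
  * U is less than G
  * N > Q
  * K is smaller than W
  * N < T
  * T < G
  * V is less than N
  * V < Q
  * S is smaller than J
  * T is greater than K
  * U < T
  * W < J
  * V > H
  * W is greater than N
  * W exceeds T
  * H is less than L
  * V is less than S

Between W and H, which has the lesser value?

Following the relations from H: H < V < Q < N < T < W.
So H < W; H is the smaller of the two.

H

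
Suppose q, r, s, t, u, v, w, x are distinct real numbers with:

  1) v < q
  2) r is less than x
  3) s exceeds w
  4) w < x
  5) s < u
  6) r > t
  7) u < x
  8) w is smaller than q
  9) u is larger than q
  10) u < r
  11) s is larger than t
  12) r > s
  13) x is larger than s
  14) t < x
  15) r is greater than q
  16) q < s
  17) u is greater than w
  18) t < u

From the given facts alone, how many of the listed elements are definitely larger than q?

4

The elements the relations force above q are s, u, r, x — no chain reaches any other.
That is 4.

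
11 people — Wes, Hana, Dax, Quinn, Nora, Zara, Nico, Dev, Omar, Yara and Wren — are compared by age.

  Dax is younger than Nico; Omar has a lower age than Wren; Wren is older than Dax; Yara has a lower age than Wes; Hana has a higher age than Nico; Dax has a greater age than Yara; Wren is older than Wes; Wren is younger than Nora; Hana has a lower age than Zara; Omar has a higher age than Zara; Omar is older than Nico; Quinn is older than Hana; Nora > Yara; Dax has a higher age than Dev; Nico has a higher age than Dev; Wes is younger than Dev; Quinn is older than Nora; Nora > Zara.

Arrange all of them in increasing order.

Yara < Wes < Dev < Dax < Nico < Hana < Zara < Omar < Wren < Nora < Quinn

Each adjacent pair is fixed by a given relation: Yara < Wes; Wes < Dev; Dev < Dax; Dax < Nico; Nico < Hana; Hana < Zara; Zara < Omar; Omar < Wren; Wren < Nora; Nora < Quinn. Chaining them end to end gives the full order.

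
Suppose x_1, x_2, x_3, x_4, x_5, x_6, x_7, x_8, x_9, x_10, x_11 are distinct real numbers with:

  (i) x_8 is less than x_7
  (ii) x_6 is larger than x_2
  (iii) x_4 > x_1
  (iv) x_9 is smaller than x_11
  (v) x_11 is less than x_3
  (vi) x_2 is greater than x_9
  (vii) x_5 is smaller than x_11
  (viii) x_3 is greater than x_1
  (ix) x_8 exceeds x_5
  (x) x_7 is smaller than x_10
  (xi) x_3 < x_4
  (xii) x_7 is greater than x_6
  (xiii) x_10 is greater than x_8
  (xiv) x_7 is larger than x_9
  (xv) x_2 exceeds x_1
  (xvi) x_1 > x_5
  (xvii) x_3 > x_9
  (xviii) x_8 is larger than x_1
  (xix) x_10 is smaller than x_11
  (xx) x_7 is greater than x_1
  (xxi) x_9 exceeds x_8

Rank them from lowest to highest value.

x_5 < x_1 < x_8 < x_9 < x_2 < x_6 < x_7 < x_10 < x_11 < x_3 < x_4

Nothing is placed below x_5, so it is least; from there x_5 < x_1; x_1 < x_8; x_8 < x_9; x_9 < x_2; x_2 < x_6; x_6 < x_7; x_7 < x_10; x_10 < x_11; x_11 < x_3; x_3 < x_4, each given directly.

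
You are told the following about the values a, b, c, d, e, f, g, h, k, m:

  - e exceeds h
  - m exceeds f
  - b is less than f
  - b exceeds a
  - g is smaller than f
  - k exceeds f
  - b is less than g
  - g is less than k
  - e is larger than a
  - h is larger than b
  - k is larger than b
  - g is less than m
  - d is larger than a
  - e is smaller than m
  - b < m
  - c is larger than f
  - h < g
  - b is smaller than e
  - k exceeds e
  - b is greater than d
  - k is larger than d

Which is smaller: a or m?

a

a < d and d < b give a < b.
With b < h: a < d < b < h.
Then h < g extends the chain to g.
With g < f: a < d < b < h < g < f.
Then f < m extends the chain to m.
So a < m; a is the smaller of the two.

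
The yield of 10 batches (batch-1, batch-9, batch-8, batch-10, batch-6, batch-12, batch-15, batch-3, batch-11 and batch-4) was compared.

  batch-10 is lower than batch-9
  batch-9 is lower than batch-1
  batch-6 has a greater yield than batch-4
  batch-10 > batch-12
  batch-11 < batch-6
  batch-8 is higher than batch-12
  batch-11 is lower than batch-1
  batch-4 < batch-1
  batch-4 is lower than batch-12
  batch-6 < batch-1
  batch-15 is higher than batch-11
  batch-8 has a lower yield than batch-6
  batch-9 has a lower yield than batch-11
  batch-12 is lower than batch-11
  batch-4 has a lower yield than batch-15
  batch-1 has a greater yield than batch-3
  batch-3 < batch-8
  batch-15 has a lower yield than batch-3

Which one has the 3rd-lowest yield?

Piecing the relations together gives one ordering: batch-4 < batch-12 < batch-10 < batch-9 < batch-11 < batch-15 < batch-3 < batch-8 < batch-6 < batch-1.
The 3rd smallest is batch-10.

batch-10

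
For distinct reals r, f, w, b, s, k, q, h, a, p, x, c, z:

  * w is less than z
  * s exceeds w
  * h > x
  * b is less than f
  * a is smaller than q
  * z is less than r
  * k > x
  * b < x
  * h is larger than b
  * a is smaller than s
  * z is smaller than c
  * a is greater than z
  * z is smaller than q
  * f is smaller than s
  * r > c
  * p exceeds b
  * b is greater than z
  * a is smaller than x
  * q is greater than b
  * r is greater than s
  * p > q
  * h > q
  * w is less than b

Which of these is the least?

Chaining upward from w: directly above it, z, b, s; then c, f, a, q, x, r, h, p; then k.
That covers every other element, and nothing is given below w, so w is the least.

w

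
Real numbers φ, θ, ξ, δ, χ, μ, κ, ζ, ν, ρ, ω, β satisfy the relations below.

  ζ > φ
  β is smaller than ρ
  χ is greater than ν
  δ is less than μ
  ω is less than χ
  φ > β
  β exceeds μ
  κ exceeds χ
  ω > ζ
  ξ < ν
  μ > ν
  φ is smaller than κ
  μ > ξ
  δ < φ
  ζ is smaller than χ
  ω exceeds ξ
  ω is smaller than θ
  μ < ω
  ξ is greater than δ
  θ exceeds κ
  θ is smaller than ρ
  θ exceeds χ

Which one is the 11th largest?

ξ

Chaining the given pairs: δ < ξ < ν < μ < β < φ < ζ < ω < χ < κ < θ < ρ.
The 11th largest is ξ.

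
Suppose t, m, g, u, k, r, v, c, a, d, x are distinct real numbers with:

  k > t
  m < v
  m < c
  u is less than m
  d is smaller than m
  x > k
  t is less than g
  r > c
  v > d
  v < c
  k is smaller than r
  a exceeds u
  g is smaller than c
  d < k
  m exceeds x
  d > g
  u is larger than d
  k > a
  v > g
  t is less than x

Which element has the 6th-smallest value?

The consecutive relations fix a unique order: t < g < d < u < a < k < x < m < v < c < r.
Counting 6 from the smallest end gives k.

k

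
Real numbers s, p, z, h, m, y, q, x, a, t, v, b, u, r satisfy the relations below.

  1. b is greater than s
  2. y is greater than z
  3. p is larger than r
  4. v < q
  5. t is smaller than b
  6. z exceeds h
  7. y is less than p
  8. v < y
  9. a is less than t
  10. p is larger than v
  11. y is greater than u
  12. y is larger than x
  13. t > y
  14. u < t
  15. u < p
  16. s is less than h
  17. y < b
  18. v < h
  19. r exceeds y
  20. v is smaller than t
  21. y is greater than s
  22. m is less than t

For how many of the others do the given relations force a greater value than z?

From z the given relations immediately reach y.
From those, r, t, b, p — 5 in total.
No other element is forced above z by the given relations, so the count is 5.

5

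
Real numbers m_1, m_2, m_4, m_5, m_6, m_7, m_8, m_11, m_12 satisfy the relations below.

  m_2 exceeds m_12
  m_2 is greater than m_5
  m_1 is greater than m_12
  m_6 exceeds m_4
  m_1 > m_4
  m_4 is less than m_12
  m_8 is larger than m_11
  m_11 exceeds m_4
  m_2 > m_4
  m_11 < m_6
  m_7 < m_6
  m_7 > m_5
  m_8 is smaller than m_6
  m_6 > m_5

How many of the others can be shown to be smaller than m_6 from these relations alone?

Directly below m_6: m_5, m_4, m_7, m_11, m_8.
Nothing else is reachable below m_6; 5 in all.

5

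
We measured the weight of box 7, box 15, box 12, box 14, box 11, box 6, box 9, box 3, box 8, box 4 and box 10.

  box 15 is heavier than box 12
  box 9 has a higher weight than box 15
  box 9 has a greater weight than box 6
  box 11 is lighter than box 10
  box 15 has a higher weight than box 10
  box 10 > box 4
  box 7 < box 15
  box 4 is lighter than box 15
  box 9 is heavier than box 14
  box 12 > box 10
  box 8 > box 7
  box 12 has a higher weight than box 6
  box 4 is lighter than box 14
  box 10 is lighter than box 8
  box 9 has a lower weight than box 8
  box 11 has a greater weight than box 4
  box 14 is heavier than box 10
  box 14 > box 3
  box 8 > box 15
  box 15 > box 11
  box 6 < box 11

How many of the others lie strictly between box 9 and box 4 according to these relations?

Chaining upward from box 4 reaches: box 11, box 10, box 12, box 14, box 15, box 8.
Chaining downward from box 9 reaches: box 6, box 11, box 3, box 7, box 10, box 12, box 14, box 15.
Strictly between box 4 and box 9 are those in both lists: box 11, box 10, box 12, box 14, box 15 — 5 elements.

5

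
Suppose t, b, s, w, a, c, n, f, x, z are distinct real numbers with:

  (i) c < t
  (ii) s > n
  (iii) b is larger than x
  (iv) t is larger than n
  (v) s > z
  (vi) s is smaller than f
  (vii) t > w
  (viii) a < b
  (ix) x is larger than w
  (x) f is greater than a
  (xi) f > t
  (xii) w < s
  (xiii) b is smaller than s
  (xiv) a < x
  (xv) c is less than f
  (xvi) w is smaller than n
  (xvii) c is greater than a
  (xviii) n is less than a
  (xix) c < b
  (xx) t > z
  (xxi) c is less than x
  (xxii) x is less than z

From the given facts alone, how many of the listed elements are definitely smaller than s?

The elements the relations force below s are w, n, a, c, x, b, z — no chain reaches any other.
That is 7.

7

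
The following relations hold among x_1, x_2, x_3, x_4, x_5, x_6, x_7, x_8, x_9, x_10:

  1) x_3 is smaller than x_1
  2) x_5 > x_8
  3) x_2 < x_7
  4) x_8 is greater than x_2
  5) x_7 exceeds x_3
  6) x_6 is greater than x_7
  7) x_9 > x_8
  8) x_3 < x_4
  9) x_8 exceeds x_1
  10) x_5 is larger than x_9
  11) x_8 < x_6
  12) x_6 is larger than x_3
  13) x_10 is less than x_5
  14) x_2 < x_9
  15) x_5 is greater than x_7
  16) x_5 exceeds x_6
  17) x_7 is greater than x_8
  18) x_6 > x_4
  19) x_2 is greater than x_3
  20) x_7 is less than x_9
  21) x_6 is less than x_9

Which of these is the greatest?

Chaining downward from x_5: directly below it, x_8, x_7, x_6, x_9, x_10; then x_3, x_4, x_2, x_1.
That covers every other element, and nothing is given above x_5, so x_5 is the greatest.

x_5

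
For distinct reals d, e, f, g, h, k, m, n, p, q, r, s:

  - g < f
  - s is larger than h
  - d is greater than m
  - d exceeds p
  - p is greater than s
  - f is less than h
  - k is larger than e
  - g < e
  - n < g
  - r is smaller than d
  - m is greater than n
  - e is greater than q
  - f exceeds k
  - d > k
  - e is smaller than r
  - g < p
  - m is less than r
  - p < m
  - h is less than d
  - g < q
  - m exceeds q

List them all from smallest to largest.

n < g < q < e < k < f < h < s < p < m < r < d

Each adjacent pair is fixed by a given relation: n < g; g < q; q < e; e < k; k < f; f < h; h < s; s < p; p < m; m < r; r < d. Chaining them end to end gives the full order.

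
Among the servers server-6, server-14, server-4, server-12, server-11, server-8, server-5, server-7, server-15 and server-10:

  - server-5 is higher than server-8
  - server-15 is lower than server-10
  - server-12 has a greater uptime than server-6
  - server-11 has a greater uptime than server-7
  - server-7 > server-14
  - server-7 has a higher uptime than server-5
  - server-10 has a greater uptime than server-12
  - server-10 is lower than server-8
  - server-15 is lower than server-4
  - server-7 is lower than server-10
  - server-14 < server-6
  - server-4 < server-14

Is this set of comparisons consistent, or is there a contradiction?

We have server-7 < server-10 stated directly, yet also server-10 < server-8 < server-5 < server-7 by chaining the others — so server-10 < server-7. Contradiction.

inconsistent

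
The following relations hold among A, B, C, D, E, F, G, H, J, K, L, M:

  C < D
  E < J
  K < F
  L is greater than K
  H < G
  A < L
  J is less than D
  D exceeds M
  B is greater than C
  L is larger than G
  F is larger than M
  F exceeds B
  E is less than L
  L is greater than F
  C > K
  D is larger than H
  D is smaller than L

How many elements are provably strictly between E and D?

1

Chaining upward from E reaches: J, L.
Chaining downward from D reaches: K, M, H, C, J.
Strictly between E and D are those in both lists: J — 1 element.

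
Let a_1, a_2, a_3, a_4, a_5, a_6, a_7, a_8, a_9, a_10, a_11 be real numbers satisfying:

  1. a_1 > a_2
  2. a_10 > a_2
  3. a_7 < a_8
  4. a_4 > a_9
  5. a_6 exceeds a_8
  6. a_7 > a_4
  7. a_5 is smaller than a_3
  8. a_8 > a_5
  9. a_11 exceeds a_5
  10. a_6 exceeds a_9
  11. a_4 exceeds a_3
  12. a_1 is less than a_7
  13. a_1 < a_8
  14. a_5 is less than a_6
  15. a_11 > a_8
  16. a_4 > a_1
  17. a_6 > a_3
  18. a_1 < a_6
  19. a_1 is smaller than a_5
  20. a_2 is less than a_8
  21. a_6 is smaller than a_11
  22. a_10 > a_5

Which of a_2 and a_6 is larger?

Link the given pairs in sequence: a_2 < a_1; a_1 < a_5; a_5 < a_3; a_3 < a_4; a_4 < a_7; a_7 < a_8; a_8 < a_6.
Together: a_2 < a_1 < a_5 < a_3 < a_4 < a_7 < a_8 < a_6.
So a_2 < a_6; a_6 is the larger of the two.

a_6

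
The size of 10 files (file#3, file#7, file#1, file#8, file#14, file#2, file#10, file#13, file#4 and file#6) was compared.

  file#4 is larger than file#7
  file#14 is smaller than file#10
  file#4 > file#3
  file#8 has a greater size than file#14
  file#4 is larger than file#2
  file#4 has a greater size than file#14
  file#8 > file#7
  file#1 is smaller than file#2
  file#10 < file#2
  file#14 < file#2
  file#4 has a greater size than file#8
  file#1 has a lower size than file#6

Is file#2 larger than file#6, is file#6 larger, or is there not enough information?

Following every chain through file#2: above file#2 we get file#4; below file#2 we get file#1, file#14, file#10.
file#6 is not reached, and no chain runs the other way from file#6 to file#2.
So the given relations leave the order of file#2 and file#6 undetermined.

undetermined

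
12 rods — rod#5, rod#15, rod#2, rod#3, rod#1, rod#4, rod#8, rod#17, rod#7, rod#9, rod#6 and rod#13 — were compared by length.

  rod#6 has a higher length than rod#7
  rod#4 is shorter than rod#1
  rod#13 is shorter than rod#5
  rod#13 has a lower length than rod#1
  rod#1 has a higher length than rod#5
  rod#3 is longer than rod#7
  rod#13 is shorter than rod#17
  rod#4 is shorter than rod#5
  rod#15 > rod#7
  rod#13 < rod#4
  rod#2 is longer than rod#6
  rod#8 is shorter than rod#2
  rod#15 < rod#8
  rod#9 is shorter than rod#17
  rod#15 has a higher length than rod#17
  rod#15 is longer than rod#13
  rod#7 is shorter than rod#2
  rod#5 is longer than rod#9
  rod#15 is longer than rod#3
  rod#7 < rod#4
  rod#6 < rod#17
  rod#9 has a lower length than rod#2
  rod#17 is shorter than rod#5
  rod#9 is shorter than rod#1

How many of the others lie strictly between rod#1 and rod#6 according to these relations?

The relations place rod#6 below rod#1. An element lies strictly between them when it is forced above rod#6 and also forced below rod#1.
Above rod#6: {rod#17, rod#15, rod#8, rod#5, rod#2}. Below rod#1: {rod#9, rod#7, rod#13, rod#4, rod#17, rod#5}.
Intersection: {rod#17, rod#5} — 2.

2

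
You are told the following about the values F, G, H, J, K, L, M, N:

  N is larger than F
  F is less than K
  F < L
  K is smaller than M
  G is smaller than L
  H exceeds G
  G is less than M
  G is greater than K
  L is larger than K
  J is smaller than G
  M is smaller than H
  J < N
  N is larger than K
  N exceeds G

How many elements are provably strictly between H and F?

The relations place F below H. An element lies strictly between them when it is forced above F and also forced below H.
Above F: {K, G, M, N, L}. Below H: {J, K, G, M}.
Intersection: {K, G, M} — 3.

3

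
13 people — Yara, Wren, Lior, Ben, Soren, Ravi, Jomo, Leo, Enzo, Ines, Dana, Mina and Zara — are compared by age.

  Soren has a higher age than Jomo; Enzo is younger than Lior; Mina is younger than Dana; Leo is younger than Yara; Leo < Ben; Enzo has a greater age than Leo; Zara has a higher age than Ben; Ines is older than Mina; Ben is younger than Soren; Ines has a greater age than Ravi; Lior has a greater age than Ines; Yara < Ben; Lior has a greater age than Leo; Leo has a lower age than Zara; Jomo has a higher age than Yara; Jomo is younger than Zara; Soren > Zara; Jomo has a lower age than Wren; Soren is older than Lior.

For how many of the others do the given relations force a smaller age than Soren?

Directly below Soren: Jomo, Lior, Ben, Zara.
One step further: Leo, Ines, Enzo, Yara (8 so far).
One step further: Mina, Ravi (10 so far).
Nothing else is reachable below Soren; 10 in all.

10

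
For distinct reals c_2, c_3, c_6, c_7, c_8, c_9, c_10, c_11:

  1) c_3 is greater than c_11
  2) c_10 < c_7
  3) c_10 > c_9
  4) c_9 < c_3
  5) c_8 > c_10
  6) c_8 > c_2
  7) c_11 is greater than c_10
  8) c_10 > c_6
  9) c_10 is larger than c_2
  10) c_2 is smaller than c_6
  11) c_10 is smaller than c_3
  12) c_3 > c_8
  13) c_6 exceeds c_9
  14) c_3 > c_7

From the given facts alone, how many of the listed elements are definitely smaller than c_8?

From c_8 the given relations immediately reach c_2, c_10.
From those, c_9, c_6 — 4 in total.
Nothing else is reachable below c_8; 4 in all.

4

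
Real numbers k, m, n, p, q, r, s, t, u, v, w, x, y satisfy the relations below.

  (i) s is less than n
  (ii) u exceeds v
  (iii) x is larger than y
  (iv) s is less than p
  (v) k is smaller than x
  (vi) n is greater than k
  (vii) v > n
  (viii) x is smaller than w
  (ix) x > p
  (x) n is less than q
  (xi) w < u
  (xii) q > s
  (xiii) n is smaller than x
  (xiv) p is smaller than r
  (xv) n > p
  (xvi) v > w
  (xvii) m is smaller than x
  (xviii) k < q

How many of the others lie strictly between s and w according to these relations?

Chaining upward from s reaches: p, n, x, q, r, v, u.
Chaining downward from w reaches: y, p, k, n, m, x.
Strictly between s and w are those in both lists: p, n, x — 3 elements.

3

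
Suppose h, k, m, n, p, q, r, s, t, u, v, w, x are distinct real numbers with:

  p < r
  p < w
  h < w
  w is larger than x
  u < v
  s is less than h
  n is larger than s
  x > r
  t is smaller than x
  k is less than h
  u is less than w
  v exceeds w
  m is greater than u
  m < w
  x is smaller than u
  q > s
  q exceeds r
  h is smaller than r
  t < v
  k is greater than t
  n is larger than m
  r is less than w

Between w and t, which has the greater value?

t < k and k < h give t < h.
With h < r: t < k < h < r.
Then r < x extends the chain to x.
Then x < u extends the chain to u.
Then u < m extends the chain to m.
With m < w: t < k < h < r < x < u < m < w.
So t < w; w is the larger of the two.

w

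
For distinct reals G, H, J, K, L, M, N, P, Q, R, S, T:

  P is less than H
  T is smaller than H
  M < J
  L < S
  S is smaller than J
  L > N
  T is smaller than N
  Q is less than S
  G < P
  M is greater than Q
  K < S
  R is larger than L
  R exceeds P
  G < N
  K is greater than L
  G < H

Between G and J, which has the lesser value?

Link the given pairs in sequence: G < N; N < L; L < K; K < S; S < J.
Together: G < N < L < K < S < J.
So G < J; G is the smaller of the two.

G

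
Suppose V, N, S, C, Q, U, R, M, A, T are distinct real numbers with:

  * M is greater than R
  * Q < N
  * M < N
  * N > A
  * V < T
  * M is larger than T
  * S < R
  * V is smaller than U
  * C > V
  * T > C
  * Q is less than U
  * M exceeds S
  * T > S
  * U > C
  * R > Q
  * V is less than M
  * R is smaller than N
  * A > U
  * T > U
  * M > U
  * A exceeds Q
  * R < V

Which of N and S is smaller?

S

Link the given pairs in sequence: S < R; R < V; V < C; C < U; U < T; T < M; M < N.
Together: S < R < V < C < U < T < M < N.
So S < N; S is the smaller of the two.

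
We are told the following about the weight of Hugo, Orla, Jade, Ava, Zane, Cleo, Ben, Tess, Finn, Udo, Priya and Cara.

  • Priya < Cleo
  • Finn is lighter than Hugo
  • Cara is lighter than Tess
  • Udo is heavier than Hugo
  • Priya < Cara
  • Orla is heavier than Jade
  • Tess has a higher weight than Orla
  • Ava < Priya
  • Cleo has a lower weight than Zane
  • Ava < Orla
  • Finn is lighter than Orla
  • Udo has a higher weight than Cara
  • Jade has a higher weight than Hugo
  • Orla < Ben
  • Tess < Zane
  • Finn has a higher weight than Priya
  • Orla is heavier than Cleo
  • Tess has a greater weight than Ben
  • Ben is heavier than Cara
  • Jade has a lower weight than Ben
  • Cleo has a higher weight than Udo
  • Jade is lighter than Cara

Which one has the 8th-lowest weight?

Cleo

Chaining the given pairs: Ava < Priya < Finn < Hugo < Jade < Cara < Udo < Cleo < Orla < Ben < Tess < Zane.
The 8th smallest is Cleo.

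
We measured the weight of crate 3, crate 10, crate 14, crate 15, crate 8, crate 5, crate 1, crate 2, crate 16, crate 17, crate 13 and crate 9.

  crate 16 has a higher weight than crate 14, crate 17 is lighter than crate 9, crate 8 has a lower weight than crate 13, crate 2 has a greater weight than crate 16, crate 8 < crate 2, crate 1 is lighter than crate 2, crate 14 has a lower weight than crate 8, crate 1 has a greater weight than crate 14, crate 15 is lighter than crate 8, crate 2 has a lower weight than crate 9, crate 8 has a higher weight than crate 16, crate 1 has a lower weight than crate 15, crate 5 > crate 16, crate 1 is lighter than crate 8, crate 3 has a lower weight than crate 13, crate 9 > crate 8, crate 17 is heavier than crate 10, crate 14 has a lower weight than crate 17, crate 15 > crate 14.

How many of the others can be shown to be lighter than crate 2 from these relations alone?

5

Directly below crate 2: crate 1, crate 16, crate 8.
One step further: crate 14, crate 15 (5 so far).
Nothing else is reachable below crate 2; 5 in all.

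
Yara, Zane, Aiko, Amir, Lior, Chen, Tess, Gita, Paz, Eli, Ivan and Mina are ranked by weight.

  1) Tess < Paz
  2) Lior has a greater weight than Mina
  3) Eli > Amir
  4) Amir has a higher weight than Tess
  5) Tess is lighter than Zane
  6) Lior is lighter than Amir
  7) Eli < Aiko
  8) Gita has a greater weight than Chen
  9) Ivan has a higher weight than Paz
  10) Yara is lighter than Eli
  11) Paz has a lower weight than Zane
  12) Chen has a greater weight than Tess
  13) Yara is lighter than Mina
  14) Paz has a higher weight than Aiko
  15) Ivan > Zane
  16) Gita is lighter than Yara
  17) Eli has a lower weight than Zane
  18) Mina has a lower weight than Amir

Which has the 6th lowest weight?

Lior

Chaining the given pairs: Tess < Chen < Gita < Yara < Mina < Lior < Amir < Eli < Aiko < Paz < Zane < Ivan.
Counting 6 from the smallest end gives Lior.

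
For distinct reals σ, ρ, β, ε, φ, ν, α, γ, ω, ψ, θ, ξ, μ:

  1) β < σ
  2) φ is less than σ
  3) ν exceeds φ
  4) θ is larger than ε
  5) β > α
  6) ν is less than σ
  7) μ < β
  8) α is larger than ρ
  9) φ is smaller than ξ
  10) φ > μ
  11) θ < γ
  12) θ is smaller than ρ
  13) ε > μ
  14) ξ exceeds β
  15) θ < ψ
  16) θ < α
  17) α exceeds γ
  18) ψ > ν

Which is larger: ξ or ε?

ξ

The relevant relations are ε < θ; θ < ρ; ρ < α; α < β; β < ξ.
Chaining these gives ε < θ < ρ < α < β < ξ.
So ε < ξ; ξ is the larger of the two.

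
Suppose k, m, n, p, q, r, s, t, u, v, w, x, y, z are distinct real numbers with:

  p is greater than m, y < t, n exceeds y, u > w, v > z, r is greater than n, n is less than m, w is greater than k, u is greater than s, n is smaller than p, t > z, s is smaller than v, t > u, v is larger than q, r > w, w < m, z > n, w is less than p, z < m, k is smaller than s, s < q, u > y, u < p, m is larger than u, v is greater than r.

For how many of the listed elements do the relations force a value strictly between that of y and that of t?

3

Chaining upward from y reaches: n, u, z, r, m, p, v.
Chaining downward from t reaches: k, s, w, n, u, z.
Strictly between y and t are those in both lists: n, u, z — 3 elements.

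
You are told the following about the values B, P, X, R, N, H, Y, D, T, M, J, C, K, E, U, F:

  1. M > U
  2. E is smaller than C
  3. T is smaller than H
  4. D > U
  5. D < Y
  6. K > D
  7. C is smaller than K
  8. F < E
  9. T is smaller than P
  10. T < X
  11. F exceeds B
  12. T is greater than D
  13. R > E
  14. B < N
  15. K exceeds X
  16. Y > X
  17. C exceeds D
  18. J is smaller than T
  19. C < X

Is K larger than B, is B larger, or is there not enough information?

B < F and F < E give B < E.
Then E < C extends the chain to C.
Then C < X extends the chain to X.
With X < K: B < F < E < C < X < K.
So K is larger.

K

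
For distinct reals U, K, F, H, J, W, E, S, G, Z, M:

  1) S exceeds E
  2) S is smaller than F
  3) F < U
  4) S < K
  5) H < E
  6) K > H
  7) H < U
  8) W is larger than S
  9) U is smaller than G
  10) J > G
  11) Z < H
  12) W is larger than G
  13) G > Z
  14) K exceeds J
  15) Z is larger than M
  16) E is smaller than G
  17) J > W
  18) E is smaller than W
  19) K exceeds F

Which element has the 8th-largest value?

E

Piecing the relations together gives one ordering: M < Z < H < E < S < F < U < G < W < J < K.
Counting 8 from the largest end gives E.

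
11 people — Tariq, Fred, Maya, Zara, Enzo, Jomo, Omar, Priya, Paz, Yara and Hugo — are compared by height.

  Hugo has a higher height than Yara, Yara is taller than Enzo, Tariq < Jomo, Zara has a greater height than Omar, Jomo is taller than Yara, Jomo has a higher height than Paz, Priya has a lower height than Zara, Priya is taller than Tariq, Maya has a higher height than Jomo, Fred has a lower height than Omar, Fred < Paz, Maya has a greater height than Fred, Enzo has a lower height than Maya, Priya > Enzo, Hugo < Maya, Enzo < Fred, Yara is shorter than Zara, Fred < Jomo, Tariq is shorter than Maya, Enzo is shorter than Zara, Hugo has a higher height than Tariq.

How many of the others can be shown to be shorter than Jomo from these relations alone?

5

Directly below Jomo: Tariq, Fred, Yara, Paz.
One step further: Enzo (5 so far).
No other element is forced below Jomo by the given relations, so the count is 5.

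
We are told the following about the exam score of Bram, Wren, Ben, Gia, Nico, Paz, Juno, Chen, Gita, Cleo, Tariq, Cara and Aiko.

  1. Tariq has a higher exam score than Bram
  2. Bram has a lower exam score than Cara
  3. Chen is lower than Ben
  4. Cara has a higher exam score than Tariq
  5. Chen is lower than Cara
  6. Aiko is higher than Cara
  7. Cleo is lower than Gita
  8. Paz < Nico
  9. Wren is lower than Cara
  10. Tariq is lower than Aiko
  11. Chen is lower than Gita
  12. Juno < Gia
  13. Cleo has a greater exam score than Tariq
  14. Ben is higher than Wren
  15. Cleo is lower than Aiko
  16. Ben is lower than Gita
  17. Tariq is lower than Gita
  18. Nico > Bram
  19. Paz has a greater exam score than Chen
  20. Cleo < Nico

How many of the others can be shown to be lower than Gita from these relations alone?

The elements the relations force below Gita are Wren, Bram, Chen, Tariq, Cleo, Ben — no chain reaches any other.
That is 6.

6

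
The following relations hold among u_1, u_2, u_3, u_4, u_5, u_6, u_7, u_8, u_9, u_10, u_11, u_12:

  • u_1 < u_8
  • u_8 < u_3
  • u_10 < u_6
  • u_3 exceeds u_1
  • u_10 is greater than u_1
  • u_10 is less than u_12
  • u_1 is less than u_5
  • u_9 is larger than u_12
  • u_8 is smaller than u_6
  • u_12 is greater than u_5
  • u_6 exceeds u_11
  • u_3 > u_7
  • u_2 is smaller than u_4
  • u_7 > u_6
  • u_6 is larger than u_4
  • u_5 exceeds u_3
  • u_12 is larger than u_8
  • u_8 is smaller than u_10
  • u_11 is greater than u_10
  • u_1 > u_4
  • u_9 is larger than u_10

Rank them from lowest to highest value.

u_2 < u_4 < u_1 < u_8 < u_10 < u_11 < u_6 < u_7 < u_3 < u_5 < u_12 < u_9

Each adjacent pair is fixed by a given relation: u_2 < u_4; u_4 < u_1; u_1 < u_8; u_8 < u_10; u_10 < u_11; u_11 < u_6; u_6 < u_7; u_7 < u_3; u_3 < u_5; u_5 < u_12; u_12 < u_9. Chaining them end to end gives the full order.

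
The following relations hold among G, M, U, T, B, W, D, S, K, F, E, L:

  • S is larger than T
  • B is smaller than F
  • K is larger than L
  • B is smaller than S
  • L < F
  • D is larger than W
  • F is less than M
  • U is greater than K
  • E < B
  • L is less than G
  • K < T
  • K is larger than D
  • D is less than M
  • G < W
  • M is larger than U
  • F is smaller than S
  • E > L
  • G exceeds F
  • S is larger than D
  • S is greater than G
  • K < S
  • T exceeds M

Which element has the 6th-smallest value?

W

The consecutive relations fix a unique order: L < E < B < F < G < W < D < K < U < M < T < S.
The 6th smallest is W.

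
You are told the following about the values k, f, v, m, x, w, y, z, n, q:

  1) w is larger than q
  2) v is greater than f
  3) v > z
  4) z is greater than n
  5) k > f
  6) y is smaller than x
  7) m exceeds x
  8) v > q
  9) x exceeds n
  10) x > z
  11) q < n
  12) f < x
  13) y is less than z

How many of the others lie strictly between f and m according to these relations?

The relations place f below m. An element lies strictly between them when it is forced above f and also forced below m.
Above f: {v, x, k}. Below m: {q, y, n, z, x}.
Intersection: {x} — 1.

1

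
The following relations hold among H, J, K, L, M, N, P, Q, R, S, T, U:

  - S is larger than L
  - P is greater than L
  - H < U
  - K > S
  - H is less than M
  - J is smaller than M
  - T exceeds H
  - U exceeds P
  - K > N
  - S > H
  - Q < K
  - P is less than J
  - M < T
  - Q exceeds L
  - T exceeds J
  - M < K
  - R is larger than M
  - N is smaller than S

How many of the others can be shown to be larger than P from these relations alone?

6

Directly above P: J, U.
One step further: M, T (4 so far).
One step further: R, K (6 so far).
No other element is forced above P by the given relations, so the count is 6.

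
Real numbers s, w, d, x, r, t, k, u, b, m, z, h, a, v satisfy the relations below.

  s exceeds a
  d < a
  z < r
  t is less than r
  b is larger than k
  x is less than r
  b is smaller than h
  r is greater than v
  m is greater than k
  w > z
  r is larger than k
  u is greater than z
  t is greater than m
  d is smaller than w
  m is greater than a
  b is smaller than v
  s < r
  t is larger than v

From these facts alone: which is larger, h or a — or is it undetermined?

undetermined

Following every chain through a: above a we get m, t, s, r; below a we get d.
h is not reached, and no chain runs the other way from h to a.
So the given relations leave the order of a and h undetermined.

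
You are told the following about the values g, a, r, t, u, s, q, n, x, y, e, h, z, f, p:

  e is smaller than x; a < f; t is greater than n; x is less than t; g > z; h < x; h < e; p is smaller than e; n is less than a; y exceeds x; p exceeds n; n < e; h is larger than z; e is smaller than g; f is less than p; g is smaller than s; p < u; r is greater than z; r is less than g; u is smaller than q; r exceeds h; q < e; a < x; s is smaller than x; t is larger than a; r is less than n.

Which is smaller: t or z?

The relevant relations are z < h; h < r; r < n; n < a; a < f; f < p; p < u; u < q; q < e; e < g; g < s; s < x; x < t.
Together: z < h < r < n < a < f < p < u < q < e < g < s < x < t.
So z < t; z is the smaller of the two.

z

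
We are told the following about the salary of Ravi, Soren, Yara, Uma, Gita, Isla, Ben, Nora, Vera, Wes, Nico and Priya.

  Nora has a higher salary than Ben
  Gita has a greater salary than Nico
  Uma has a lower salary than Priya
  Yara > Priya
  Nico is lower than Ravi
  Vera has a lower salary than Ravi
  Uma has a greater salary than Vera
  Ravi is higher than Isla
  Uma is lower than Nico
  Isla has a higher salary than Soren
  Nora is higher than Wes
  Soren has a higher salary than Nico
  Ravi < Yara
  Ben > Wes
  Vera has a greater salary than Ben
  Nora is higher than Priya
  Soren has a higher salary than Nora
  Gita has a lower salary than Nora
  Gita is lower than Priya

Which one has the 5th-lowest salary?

Nico

Piecing the relations together gives one ordering: Wes < Ben < Vera < Uma < Nico < Gita < Priya < Nora < Soren < Isla < Ravi < Yara.
The 5th smallest is Nico.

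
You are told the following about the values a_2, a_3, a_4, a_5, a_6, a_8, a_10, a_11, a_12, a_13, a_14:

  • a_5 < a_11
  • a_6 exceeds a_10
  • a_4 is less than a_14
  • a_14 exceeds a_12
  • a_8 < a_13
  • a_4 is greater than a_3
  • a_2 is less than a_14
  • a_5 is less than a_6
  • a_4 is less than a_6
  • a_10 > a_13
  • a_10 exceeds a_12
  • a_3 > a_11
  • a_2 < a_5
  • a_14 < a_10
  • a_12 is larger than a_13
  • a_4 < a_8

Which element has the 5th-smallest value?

Chaining the given pairs: a_2 < a_5 < a_11 < a_3 < a_4 < a_8 < a_13 < a_12 < a_14 < a_10 < a_6.
Counting 5 from the smallest end gives a_4.

a_4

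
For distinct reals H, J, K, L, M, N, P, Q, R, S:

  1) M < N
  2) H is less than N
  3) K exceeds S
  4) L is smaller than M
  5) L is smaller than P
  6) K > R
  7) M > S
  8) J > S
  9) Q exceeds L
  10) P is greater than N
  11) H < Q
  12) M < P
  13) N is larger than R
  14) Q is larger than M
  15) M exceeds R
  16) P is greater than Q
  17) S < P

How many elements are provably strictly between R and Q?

Chaining upward from R reaches: K, M, N, P.
Chaining downward from Q reaches: S, H, L, M.
Strictly between R and Q are those in both lists: M — 1 element.

1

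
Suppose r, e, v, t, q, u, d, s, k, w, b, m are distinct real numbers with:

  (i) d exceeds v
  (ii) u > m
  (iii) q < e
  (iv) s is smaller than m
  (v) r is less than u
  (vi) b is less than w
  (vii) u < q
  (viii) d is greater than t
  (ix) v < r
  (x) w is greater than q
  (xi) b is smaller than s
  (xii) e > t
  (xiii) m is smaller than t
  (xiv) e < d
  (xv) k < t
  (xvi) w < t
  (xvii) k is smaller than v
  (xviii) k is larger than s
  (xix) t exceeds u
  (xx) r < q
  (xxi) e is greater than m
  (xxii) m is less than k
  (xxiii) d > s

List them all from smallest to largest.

The consecutive links are each given: b < s; s < m; m < k; k < v; v < r; r < u; u < q; q < w; w < t; t < e; e < d.

b < s < m < k < v < r < u < q < w < t < e < d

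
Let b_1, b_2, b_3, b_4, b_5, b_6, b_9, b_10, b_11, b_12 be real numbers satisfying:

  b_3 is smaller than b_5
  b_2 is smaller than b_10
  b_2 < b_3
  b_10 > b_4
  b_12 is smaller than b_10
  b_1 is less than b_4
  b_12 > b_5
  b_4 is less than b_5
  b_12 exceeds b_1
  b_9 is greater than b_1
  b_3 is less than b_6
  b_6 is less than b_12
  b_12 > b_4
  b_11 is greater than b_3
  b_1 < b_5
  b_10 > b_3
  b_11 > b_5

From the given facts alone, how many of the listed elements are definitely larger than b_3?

Directly above b_3: b_5, b_6, b_11, b_10.
One step further: b_12 (5 so far).
Nothing else is reachable above b_3; 5 in all.

5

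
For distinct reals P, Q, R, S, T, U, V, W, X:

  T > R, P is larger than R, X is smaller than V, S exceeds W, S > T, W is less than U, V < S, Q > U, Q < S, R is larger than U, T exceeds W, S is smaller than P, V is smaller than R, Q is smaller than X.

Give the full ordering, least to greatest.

W < U < Q < X < V < R < T < S < P

The consecutive links are each given: W < U; U < Q; Q < X; X < V; V < R; R < T; T < S; S < P.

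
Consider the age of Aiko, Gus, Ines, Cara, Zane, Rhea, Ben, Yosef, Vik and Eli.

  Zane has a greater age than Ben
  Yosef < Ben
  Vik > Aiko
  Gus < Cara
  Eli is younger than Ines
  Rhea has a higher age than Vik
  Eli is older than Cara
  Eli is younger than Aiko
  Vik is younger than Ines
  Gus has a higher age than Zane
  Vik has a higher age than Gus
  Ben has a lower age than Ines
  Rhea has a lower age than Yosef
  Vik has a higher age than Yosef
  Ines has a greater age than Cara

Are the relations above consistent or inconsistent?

Chaining the given relations yields Rhea < Yosef < Ben < Zane < Gus < Cara < Eli < Aiko < Vik, so Rhea < Vik. But one relation states Vik < Rhea. These cannot both hold.

inconsistent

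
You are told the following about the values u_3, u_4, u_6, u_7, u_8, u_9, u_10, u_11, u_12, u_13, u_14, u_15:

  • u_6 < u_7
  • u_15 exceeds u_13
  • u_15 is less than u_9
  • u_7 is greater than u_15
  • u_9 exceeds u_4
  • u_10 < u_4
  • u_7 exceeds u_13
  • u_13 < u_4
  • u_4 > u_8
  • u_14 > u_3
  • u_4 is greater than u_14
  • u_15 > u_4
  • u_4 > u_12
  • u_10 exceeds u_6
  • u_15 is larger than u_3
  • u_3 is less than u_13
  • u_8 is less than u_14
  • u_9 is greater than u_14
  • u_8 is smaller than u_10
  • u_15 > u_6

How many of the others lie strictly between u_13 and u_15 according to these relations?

1

Chaining upward from u_13 reaches: u_4, u_7, u_9.
Chaining downward from u_15 reaches: u_3, u_12, u_8, u_14, u_6, u_10, u_4.
Strictly between u_13 and u_15 are those in both lists: u_4 — 1 element.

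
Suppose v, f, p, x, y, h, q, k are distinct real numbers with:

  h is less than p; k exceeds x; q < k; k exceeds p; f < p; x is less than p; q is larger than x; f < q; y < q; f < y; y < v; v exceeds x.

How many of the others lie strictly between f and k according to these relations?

The relations place f below k. An element lies strictly between them when it is forced above f and also forced below k.
Above f: {p, y, q, v}. Below k: {x, h, p, y, q}.
Intersection: {p, y, q} — 3.

3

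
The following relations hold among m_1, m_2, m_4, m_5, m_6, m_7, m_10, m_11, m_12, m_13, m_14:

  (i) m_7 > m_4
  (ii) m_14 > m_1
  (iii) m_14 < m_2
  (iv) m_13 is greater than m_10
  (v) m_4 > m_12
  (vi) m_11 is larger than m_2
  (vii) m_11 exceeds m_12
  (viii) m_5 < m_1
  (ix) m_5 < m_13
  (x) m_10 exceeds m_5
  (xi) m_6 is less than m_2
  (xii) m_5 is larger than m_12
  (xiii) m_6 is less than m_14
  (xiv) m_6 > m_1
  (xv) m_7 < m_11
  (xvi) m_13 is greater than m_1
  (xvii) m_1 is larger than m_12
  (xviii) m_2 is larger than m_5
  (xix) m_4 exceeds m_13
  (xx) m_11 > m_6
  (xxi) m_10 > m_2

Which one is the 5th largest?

m_10

Chaining the given pairs: m_12 < m_5 < m_1 < m_6 < m_14 < m_2 < m_10 < m_13 < m_4 < m_7 < m_11.
Counting 5 from the largest end gives m_10.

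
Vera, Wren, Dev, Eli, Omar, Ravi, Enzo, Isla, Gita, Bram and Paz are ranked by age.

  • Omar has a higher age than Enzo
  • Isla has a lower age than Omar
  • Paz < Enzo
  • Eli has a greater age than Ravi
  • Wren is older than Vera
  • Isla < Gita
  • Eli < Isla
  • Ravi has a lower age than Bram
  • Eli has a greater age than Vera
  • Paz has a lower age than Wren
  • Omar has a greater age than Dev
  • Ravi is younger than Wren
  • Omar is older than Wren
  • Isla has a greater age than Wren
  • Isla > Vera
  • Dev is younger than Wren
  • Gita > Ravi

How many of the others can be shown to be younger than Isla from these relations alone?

The elements the relations force below Isla are Dev, Vera, Ravi, Eli, Paz, Wren — no chain reaches any other.
That is 6.

6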